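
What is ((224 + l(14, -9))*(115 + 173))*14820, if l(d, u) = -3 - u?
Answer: 981676800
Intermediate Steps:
((224 + l(14, -9))*(115 + 173))*14820 = ((224 + (-3 - 1*(-9)))*(115 + 173))*14820 = ((224 + (-3 + 9))*288)*14820 = ((224 + 6)*288)*14820 = (230*288)*14820 = 66240*14820 = 981676800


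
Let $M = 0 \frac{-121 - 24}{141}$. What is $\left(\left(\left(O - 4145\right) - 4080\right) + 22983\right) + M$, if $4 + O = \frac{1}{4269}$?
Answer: $\frac{62984827}{4269} \approx 14754.0$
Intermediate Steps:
$O = - \frac{17075}{4269}$ ($O = -4 + \frac{1}{4269} = - \frac{17075}{4269} \approx -3.9998$)
$M = 0$ ($M = 0 \left(-121 - 24\right) \frac{1}{141} = 0 \left(\left(-145\right) \frac{1}{141}\right) = 0 \left(- \frac{145}{141}\right) = 0$)
$\left(\left(\left(O - 4145\right) - 4080\right) + 22983\right) + M = \left(\left(\left(- \frac{17075}{4269} - 4145\right) - 4080\right) + 22983\right) + 0 = \left(\left(- \frac{17712080}{4269} - 4080\right) + 22983\right) + 0 = \left(- \frac{35129600}{4269} + 22983\right) + 0 = \frac{62984827}{4269} + 0 = \frac{62984827}{4269}$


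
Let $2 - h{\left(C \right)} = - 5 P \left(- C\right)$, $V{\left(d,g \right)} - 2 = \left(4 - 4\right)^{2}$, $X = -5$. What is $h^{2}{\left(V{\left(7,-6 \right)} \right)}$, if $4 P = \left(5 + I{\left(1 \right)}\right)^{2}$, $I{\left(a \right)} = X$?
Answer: $4$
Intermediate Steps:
$V{\left(d,g \right)} = 2$ ($V{\left(d,g \right)} = 2 + \left(4 - 4\right)^{2} = 2 + 0^{2} = 2 + 0 = 2$)
$I{\left(a \right)} = -5$
$P = 0$ ($P = \frac{\left(5 - 5\right)^{2}}{4} = \frac{0^{2}}{4} = \frac{1}{4} \cdot 0 = 0$)
$h{\left(C \right)} = 2$ ($h{\left(C \right)} = 2 - \left(-5\right) 0 \left(- C\right) = 2 - 0 \left(- C\right) = 2 - 0 = 2 + 0 = 2$)
$h^{2}{\left(V{\left(7,-6 \right)} \right)} = 2^{2} = 4$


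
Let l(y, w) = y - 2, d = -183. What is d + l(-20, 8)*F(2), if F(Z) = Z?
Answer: -227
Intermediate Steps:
l(y, w) = -2 + y
d + l(-20, 8)*F(2) = -183 + (-2 - 20)*2 = -183 - 22*2 = -183 - 44 = -227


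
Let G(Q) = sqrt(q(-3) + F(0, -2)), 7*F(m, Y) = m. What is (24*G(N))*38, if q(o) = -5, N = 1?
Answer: 912*I*sqrt(5) ≈ 2039.3*I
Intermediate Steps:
F(m, Y) = m/7
G(Q) = I*sqrt(5) (G(Q) = sqrt(-5 + (1/7)*0) = sqrt(-5 + 0) = sqrt(-5) = I*sqrt(5))
(24*G(N))*38 = (24*(I*sqrt(5)))*38 = (24*I*sqrt(5))*38 = 912*I*sqrt(5)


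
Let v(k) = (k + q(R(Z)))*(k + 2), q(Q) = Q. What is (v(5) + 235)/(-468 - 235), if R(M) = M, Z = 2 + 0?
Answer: -284/703 ≈ -0.40398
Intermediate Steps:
Z = 2
v(k) = (2 + k)² (v(k) = (k + 2)*(k + 2) = (2 + k)*(2 + k) = (2 + k)²)
(v(5) + 235)/(-468 - 235) = ((4 + 5² + 4*5) + 235)/(-468 - 235) = ((4 + 25 + 20) + 235)/(-703) = (49 + 235)*(-1/703) = 284*(-1/703) = -284/703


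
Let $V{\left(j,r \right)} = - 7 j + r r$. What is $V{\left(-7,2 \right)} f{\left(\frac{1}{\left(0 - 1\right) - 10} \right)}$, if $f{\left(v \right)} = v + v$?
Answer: $- \frac{106}{11} \approx -9.6364$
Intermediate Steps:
$V{\left(j,r \right)} = r^{2} - 7 j$ ($V{\left(j,r \right)} = - 7 j + r^{2} = r^{2} - 7 j$)
$f{\left(v \right)} = 2 v$
$V{\left(-7,2 \right)} f{\left(\frac{1}{\left(0 - 1\right) - 10} \right)} = \left(2^{2} - -49\right) \frac{2}{\left(0 - 1\right) - 10} = \left(4 + 49\right) \frac{2}{-1 - 10} = 53 \frac{2}{-11} = 53 \cdot 2 \left(- \frac{1}{11}\right) = 53 \left(- \frac{2}{11}\right) = - \frac{106}{11}$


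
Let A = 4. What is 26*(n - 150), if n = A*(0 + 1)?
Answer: -3796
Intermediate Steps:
n = 4 (n = 4*(0 + 1) = 4*1 = 4)
26*(n - 150) = 26*(4 - 150) = 26*(-146) = -3796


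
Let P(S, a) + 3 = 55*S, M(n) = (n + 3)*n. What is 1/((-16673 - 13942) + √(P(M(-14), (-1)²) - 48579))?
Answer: -30615/937318337 - 4*I*√2507/937318337 ≈ -3.2662e-5 - 2.1367e-7*I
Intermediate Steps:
M(n) = n*(3 + n) (M(n) = (3 + n)*n = n*(3 + n))
P(S, a) = -3 + 55*S
1/((-16673 - 13942) + √(P(M(-14), (-1)²) - 48579)) = 1/((-16673 - 13942) + √((-3 + 55*(-14*(3 - 14))) - 48579)) = 1/(-30615 + √((-3 + 55*(-14*(-11))) - 48579)) = 1/(-30615 + √((-3 + 55*154) - 48579)) = 1/(-30615 + √((-3 + 8470) - 48579)) = 1/(-30615 + √(8467 - 48579)) = 1/(-30615 + √(-40112)) = 1/(-30615 + 4*I*√2507)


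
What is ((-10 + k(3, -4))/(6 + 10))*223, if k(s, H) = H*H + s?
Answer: 2007/16 ≈ 125.44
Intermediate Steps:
k(s, H) = s + H² (k(s, H) = H² + s = s + H²)
((-10 + k(3, -4))/(6 + 10))*223 = ((-10 + (3 + (-4)²))/(6 + 10))*223 = ((-10 + (3 + 16))/16)*223 = ((-10 + 19)*(1/16))*223 = (9*(1/16))*223 = (9/16)*223 = 2007/16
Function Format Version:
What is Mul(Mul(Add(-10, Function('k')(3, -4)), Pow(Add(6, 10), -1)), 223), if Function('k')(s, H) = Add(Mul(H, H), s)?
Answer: Rational(2007, 16) ≈ 125.44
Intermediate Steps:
Function('k')(s, H) = Add(s, Pow(H, 2)) (Function('k')(s, H) = Add(Pow(H, 2), s) = Add(s, Pow(H, 2)))
Mul(Mul(Add(-10, Function('k')(3, -4)), Pow(Add(6, 10), -1)), 223) = Mul(Mul(Add(-10, Add(3, Pow(-4, 2))), Pow(Add(6, 10), -1)), 223) = Mul(Mul(Add(-10, Add(3, 16)), Pow(16, -1)), 223) = Mul(Mul(Add(-10, 19), Rational(1, 16)), 223) = Mul(Mul(9, Rational(1, 16)), 223) = Mul(Rational(9, 16), 223) = Rational(2007, 16)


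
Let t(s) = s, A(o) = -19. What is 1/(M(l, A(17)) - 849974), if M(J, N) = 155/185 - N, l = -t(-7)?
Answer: -37/31448304 ≈ -1.1765e-6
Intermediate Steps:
l = 7 (l = -1*(-7) = 7)
M(J, N) = 31/37 - N (M(J, N) = 155*(1/185) - N = 31/37 - N)
1/(M(l, A(17)) - 849974) = 1/((31/37 - 1*(-19)) - 849974) = 1/((31/37 + 19) - 849974) = 1/(734/37 - 849974) = 1/(-31448304/37) = -37/31448304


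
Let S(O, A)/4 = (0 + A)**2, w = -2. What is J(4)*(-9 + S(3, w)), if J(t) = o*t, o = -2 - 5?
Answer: -196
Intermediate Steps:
o = -7
J(t) = -7*t
S(O, A) = 4*A**2 (S(O, A) = 4*(0 + A)**2 = 4*A**2)
J(4)*(-9 + S(3, w)) = (-7*4)*(-9 + 4*(-2)**2) = -28*(-9 + 4*4) = -28*(-9 + 16) = -28*7 = -196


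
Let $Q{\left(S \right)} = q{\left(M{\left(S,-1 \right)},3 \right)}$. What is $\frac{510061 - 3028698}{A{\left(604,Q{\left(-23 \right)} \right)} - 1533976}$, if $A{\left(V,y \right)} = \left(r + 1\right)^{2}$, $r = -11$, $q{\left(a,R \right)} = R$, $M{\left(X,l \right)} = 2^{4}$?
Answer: $\frac{2518637}{1533876} \approx 1.642$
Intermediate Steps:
$M{\left(X,l \right)} = 16$
$Q{\left(S \right)} = 3$
$A{\left(V,y \right)} = 100$ ($A{\left(V,y \right)} = \left(-11 + 1\right)^{2} = \left(-10\right)^{2} = 100$)
$\frac{510061 - 3028698}{A{\left(604,Q{\left(-23 \right)} \right)} - 1533976} = \frac{510061 - 3028698}{100 - 1533976} = - \frac{2518637}{-1533876} = \left(-2518637\right) \left(- \frac{1}{1533876}\right) = \frac{2518637}{1533876}$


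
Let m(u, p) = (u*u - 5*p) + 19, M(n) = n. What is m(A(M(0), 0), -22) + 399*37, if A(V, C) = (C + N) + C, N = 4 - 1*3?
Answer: 14893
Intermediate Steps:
N = 1 (N = 4 - 3 = 1)
A(V, C) = 1 + 2*C (A(V, C) = (C + 1) + C = (1 + C) + C = 1 + 2*C)
m(u, p) = 19 + u² - 5*p (m(u, p) = (u² - 5*p) + 19 = 19 + u² - 5*p)
m(A(M(0), 0), -22) + 399*37 = (19 + (1 + 2*0)² - 5*(-22)) + 399*37 = (19 + (1 + 0)² + 110) + 14763 = (19 + 1² + 110) + 14763 = (19 + 1 + 110) + 14763 = 130 + 14763 = 14893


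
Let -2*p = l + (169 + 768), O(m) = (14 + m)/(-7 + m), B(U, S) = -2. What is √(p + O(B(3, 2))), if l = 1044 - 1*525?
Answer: 2*I*√1641/3 ≈ 27.006*I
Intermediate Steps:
l = 519 (l = 1044 - 525 = 519)
O(m) = (14 + m)/(-7 + m)
p = -728 (p = -(519 + (169 + 768))/2 = -(519 + 937)/2 = -½*1456 = -728)
√(p + O(B(3, 2))) = √(-728 + (14 - 2)/(-7 - 2)) = √(-728 + 12/(-9)) = √(-728 - ⅑*12) = √(-728 - 4/3) = √(-2188/3) = 2*I*√1641/3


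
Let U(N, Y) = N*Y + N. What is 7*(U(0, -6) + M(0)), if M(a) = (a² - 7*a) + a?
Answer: 0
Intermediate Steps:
U(N, Y) = N + N*Y
M(a) = a² - 6*a
7*(U(0, -6) + M(0)) = 7*(0*(1 - 6) + 0*(-6 + 0)) = 7*(0*(-5) + 0*(-6)) = 7*(0 + 0) = 7*0 = 0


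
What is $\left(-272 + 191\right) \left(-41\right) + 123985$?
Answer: $127306$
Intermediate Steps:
$\left(-272 + 191\right) \left(-41\right) + 123985 = \left(-81\right) \left(-41\right) + 123985 = 3321 + 123985 = 127306$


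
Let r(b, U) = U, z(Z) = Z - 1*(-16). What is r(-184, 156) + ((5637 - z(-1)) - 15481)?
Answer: -9703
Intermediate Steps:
z(Z) = 16 + Z (z(Z) = Z + 16 = 16 + Z)
r(-184, 156) + ((5637 - z(-1)) - 15481) = 156 + ((5637 - (16 - 1)) - 15481) = 156 + ((5637 - 1*15) - 15481) = 156 + ((5637 - 15) - 15481) = 156 + (5622 - 15481) = 156 - 9859 = -9703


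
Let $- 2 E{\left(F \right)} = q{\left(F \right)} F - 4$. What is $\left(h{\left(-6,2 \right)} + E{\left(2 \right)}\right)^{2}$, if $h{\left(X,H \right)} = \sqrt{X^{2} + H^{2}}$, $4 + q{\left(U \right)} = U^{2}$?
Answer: $44 + 8 \sqrt{10} \approx 69.298$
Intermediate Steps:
$q{\left(U \right)} = -4 + U^{2}$
$E{\left(F \right)} = 2 - \frac{F \left(-4 + F^{2}\right)}{2}$ ($E{\left(F \right)} = - \frac{\left(-4 + F^{2}\right) F - 4}{2} = - \frac{F \left(-4 + F^{2}\right) - 4}{2} = - \frac{-4 + F \left(-4 + F^{2}\right)}{2} = 2 - \frac{F \left(-4 + F^{2}\right)}{2}$)
$h{\left(X,H \right)} = \sqrt{H^{2} + X^{2}}$
$\left(h{\left(-6,2 \right)} + E{\left(2 \right)}\right)^{2} = \left(\sqrt{2^{2} + \left(-6\right)^{2}} + \left(2 - 1 \left(-4 + 2^{2}\right)\right)\right)^{2} = \left(\sqrt{4 + 36} + \left(2 - 1 \left(-4 + 4\right)\right)\right)^{2} = \left(\sqrt{40} + \left(2 - 1 \cdot 0\right)\right)^{2} = \left(2 \sqrt{10} + \left(2 + 0\right)\right)^{2} = \left(2 \sqrt{10} + 2\right)^{2} = \left(2 + 2 \sqrt{10}\right)^{2}$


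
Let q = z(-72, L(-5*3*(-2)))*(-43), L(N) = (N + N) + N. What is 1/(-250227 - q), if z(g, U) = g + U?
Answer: -1/249453 ≈ -4.0088e-6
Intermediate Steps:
L(N) = 3*N (L(N) = 2*N + N = 3*N)
z(g, U) = U + g
q = -774 (q = (3*(-5*3*(-2)) - 72)*(-43) = (3*(-15*(-2)) - 72)*(-43) = (3*30 - 72)*(-43) = (90 - 72)*(-43) = 18*(-43) = -774)
1/(-250227 - q) = 1/(-250227 - 1*(-774)) = 1/(-250227 + 774) = 1/(-249453) = -1/249453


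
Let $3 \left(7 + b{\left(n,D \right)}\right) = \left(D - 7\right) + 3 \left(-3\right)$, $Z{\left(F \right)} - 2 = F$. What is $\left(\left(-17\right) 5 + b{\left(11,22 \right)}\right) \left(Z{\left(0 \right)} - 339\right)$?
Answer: $30330$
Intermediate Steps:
$Z{\left(F \right)} = 2 + F$
$b{\left(n,D \right)} = - \frac{37}{3} + \frac{D}{3}$ ($b{\left(n,D \right)} = -7 + \frac{\left(D - 7\right) + 3 \left(-3\right)}{3} = -7 + \frac{\left(-7 + D\right) - 9}{3} = -7 + \frac{-16 + D}{3} = -7 + \left(- \frac{16}{3} + \frac{D}{3}\right) = - \frac{37}{3} + \frac{D}{3}$)
$\left(\left(-17\right) 5 + b{\left(11,22 \right)}\right) \left(Z{\left(0 \right)} - 339\right) = \left(\left(-17\right) 5 + \left(- \frac{37}{3} + \frac{1}{3} \cdot 22\right)\right) \left(\left(2 + 0\right) - 339\right) = \left(-85 + \left(- \frac{37}{3} + \frac{22}{3}\right)\right) \left(2 - 339\right) = \left(-85 - 5\right) \left(-337\right) = \left(-90\right) \left(-337\right) = 30330$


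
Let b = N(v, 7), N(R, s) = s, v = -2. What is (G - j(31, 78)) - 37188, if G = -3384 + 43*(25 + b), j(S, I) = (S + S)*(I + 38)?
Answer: -46388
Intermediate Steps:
b = 7
j(S, I) = 2*S*(38 + I) (j(S, I) = (2*S)*(38 + I) = 2*S*(38 + I))
G = -2008 (G = -3384 + 43*(25 + 7) = -3384 + 43*32 = -3384 + 1376 = -2008)
(G - j(31, 78)) - 37188 = (-2008 - 2*31*(38 + 78)) - 37188 = (-2008 - 2*31*116) - 37188 = (-2008 - 1*7192) - 37188 = (-2008 - 7192) - 37188 = -9200 - 37188 = -46388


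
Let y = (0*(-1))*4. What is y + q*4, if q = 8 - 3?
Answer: 20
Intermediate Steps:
q = 5
y = 0 (y = 0*4 = 0)
y + q*4 = 0 + 5*4 = 0 + 20 = 20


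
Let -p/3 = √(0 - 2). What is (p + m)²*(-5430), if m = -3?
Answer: 48870 - 97740*I*√2 ≈ 48870.0 - 1.3823e+5*I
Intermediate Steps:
p = -3*I*√2 (p = -3*√(0 - 2) = -3*I*√2 ≈ -4.2426*I)
(p + m)²*(-5430) = (-3*I*√2 - 3)²*(-5430) = (-3 - 3*I*√2)²*(-5430) = -5430*(-3 - 3*I*√2)²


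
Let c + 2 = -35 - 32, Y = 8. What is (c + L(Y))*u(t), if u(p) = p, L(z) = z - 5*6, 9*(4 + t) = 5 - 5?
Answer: 364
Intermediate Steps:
t = -4 (t = -4 + (5 - 5)/9 = -4 + (1/9)*0 = -4 + 0 = -4)
L(z) = -30 + z (L(z) = z - 30 = -30 + z)
c = -69 (c = -2 + (-35 - 32) = -2 - 67 = -69)
(c + L(Y))*u(t) = (-69 + (-30 + 8))*(-4) = (-69 - 22)*(-4) = -91*(-4) = 364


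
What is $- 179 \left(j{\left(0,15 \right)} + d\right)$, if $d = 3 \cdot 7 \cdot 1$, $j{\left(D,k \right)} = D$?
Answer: $-3759$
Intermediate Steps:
$d = 21$ ($d = 21 \cdot 1 = 21$)
$- 179 \left(j{\left(0,15 \right)} + d\right) = - 179 \left(0 + 21\right) = \left(-179\right) 21 = -3759$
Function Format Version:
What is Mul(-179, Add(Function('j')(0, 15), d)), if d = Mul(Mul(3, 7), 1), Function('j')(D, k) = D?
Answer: -3759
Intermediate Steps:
d = 21 (d = Mul(21, 1) = 21)
Mul(-179, Add(Function('j')(0, 15), d)) = Mul(-179, Add(0, 21)) = Mul(-179, 21) = -3759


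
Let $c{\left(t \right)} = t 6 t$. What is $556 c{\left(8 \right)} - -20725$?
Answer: $234229$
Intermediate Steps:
$c{\left(t \right)} = 6 t^{2}$ ($c{\left(t \right)} = 6 t t = 6 t^{2}$)
$556 c{\left(8 \right)} - -20725 = 556 \cdot 6 \cdot 8^{2} - -20725 = 556 \cdot 6 \cdot 64 + 20725 = 556 \cdot 384 + 20725 = 213504 + 20725 = 234229$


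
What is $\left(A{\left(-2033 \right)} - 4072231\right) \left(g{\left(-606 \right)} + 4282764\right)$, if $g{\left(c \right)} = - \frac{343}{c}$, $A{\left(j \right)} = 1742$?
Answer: $- \frac{10564365309644903}{606} \approx -1.7433 \cdot 10^{13}$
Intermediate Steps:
$\left(A{\left(-2033 \right)} - 4072231\right) \left(g{\left(-606 \right)} + 4282764\right) = \left(1742 - 4072231\right) \left(- \frac{343}{-606} + 4282764\right) = - 4070489 \left(\left(-343\right) \left(- \frac{1}{606}\right) + 4282764\right) = - 4070489 \left(\frac{343}{606} + 4282764\right) = \left(-4070489\right) \frac{2595355327}{606} = - \frac{10564365309644903}{606}$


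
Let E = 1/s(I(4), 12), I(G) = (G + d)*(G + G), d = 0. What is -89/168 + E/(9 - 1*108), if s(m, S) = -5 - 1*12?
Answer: -49873/94248 ≈ -0.52917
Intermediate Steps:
I(G) = 2*G² (I(G) = (G + 0)*(G + G) = G*(2*G) = 2*G²)
s(m, S) = -17 (s(m, S) = -5 - 12 = -17)
E = -1/17 (E = 1/(-17) = -1/17 ≈ -0.058824)
-89/168 + E/(9 - 1*108) = -89/168 - 1/(17*(9 - 1*108)) = -89*1/168 - 1/(17*(9 - 108)) = -89/168 - 1/17/(-99) = -89/168 - 1/17*(-1/99) = -89/168 + 1/1683 = -49873/94248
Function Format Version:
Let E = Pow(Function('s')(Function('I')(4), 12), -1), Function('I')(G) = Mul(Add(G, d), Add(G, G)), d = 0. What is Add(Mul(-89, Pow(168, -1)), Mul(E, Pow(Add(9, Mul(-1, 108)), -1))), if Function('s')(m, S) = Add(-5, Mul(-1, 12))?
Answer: Rational(-49873, 94248) ≈ -0.52917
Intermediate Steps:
Function('I')(G) = Mul(2, Pow(G, 2)) (Function('I')(G) = Mul(Add(G, 0), Add(G, G)) = Mul(G, Mul(2, G)) = Mul(2, Pow(G, 2)))
Function('s')(m, S) = -17 (Function('s')(m, S) = Add(-5, -12) = -17)
E = Rational(-1, 17) (E = Pow(-17, -1) = Rational(-1, 17) ≈ -0.058824)
Add(Mul(-89, Pow(168, -1)), Mul(E, Pow(Add(9, Mul(-1, 108)), -1))) = Add(Mul(-89, Pow(168, -1)), Mul(Rational(-1, 17), Pow(Add(9, Mul(-1, 108)), -1))) = Add(Mul(-89, Rational(1, 168)), Mul(Rational(-1, 17), Pow(Add(9, -108), -1))) = Add(Rational(-89, 168), Mul(Rational(-1, 17), Pow(-99, -1))) = Add(Rational(-89, 168), Mul(Rational(-1, 17), Rational(-1, 99))) = Add(Rational(-89, 168), Rational(1, 1683)) = Rational(-49873, 94248)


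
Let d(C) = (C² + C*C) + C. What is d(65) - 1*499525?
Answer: -491010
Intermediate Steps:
d(C) = C + 2*C² (d(C) = (C² + C²) + C = 2*C² + C = C + 2*C²)
d(65) - 1*499525 = 65*(1 + 2*65) - 1*499525 = 65*(1 + 130) - 499525 = 65*131 - 499525 = 8515 - 499525 = -491010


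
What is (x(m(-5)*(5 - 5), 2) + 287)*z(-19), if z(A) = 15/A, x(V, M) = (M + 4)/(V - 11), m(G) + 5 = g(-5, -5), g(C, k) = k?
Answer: -47265/209 ≈ -226.15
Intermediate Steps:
m(G) = -10 (m(G) = -5 - 5 = -10)
x(V, M) = (4 + M)/(-11 + V)
(x(m(-5)*(5 - 5), 2) + 287)*z(-19) = ((4 + 2)/(-11 - 10*(5 - 5)) + 287)*(15/(-19)) = (6/(-11 - 10*0) + 287)*(15*(-1/19)) = (6/(-11 + 0) + 287)*(-15/19) = (6/(-11) + 287)*(-15/19) = (-1/11*6 + 287)*(-15/19) = (-6/11 + 287)*(-15/19) = (3151/11)*(-15/19) = -47265/209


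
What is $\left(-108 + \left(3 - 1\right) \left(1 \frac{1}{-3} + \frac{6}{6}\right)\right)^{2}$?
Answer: $\frac{102400}{9} \approx 11378.0$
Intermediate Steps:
$\left(-108 + \left(3 - 1\right) \left(1 \frac{1}{-3} + \frac{6}{6}\right)\right)^{2} = \left(-108 + 2 \left(1 \left(- \frac{1}{3}\right) + 6 \cdot \frac{1}{6}\right)\right)^{2} = \left(-108 + 2 \left(- \frac{1}{3} + 1\right)\right)^{2} = \left(-108 + 2 \cdot \frac{2}{3}\right)^{2} = \left(-108 + \frac{4}{3}\right)^{2} = \left(- \frac{320}{3}\right)^{2} = \frac{102400}{9}$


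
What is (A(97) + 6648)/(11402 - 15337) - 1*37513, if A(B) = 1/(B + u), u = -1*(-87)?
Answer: -27162135753/724040 ≈ -37515.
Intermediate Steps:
u = 87
A(B) = 1/(87 + B) (A(B) = 1/(B + 87) = 1/(87 + B))
(A(97) + 6648)/(11402 - 15337) - 1*37513 = (1/(87 + 97) + 6648)/(11402 - 15337) - 1*37513 = (1/184 + 6648)/(-3935) - 37513 = (1/184 + 6648)*(-1/3935) - 37513 = (1223233/184)*(-1/3935) - 37513 = -1223233/724040 - 37513 = -27162135753/724040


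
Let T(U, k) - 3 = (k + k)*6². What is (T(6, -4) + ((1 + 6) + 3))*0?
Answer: 0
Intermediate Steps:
T(U, k) = 3 + 72*k (T(U, k) = 3 + (k + k)*6² = 3 + (2*k)*36 = 3 + 72*k)
(T(6, -4) + ((1 + 6) + 3))*0 = ((3 + 72*(-4)) + ((1 + 6) + 3))*0 = ((3 - 288) + (7 + 3))*0 = (-285 + 10)*0 = -275*0 = 0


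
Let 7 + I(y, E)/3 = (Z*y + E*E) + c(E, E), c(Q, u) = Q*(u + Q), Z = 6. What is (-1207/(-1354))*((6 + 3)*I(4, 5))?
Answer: 1499094/677 ≈ 2214.3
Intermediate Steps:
c(Q, u) = Q*(Q + u)
I(y, E) = -21 + 9*E² + 18*y (I(y, E) = -21 + 3*((6*y + E*E) + E*(E + E)) = -21 + 3*((6*y + E²) + E*(2*E)) = -21 + 3*((E² + 6*y) + 2*E²) = -21 + 3*(3*E² + 6*y) = -21 + (9*E² + 18*y) = -21 + 9*E² + 18*y)
(-1207/(-1354))*((6 + 3)*I(4, 5)) = (-1207/(-1354))*((6 + 3)*(-21 + 9*5² + 18*4)) = (-1207*(-1/1354))*(9*(-21 + 9*25 + 72)) = 1207*(9*(-21 + 225 + 72))/1354 = 1207*(9*276)/1354 = (1207/1354)*2484 = 1499094/677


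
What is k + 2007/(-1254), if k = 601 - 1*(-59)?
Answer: 275211/418 ≈ 658.40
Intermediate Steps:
k = 660 (k = 601 + 59 = 660)
k + 2007/(-1254) = 660 + 2007/(-1254) = 660 + 2007*(-1/1254) = 660 - 669/418 = 275211/418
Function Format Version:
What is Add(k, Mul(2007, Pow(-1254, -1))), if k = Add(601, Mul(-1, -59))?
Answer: Rational(275211, 418) ≈ 658.40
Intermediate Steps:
k = 660 (k = Add(601, 59) = 660)
Add(k, Mul(2007, Pow(-1254, -1))) = Add(660, Mul(2007, Pow(-1254, -1))) = Add(660, Mul(2007, Rational(-1, 1254))) = Add(660, Rational(-669, 418)) = Rational(275211, 418)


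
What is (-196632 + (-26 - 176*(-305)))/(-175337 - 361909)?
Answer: 71489/268623 ≈ 0.26613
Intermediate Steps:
(-196632 + (-26 - 176*(-305)))/(-175337 - 361909) = (-196632 + (-26 + 53680))/(-537246) = (-196632 + 53654)*(-1/537246) = -142978*(-1/537246) = 71489/268623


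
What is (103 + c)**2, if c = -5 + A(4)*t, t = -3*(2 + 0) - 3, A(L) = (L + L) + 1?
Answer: 289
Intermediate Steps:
A(L) = 1 + 2*L (A(L) = 2*L + 1 = 1 + 2*L)
t = -9 (t = -3*2 - 3 = -6 - 3 = -9)
c = -86 (c = -5 + (1 + 2*4)*(-9) = -5 + (1 + 8)*(-9) = -5 + 9*(-9) = -5 - 81 = -86)
(103 + c)**2 = (103 - 86)**2 = 17**2 = 289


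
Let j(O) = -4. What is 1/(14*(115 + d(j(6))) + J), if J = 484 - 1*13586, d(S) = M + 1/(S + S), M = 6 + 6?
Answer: -4/45303 ≈ -8.8294e-5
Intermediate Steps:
M = 12
d(S) = 12 + 1/(2*S) (d(S) = 12 + 1/(S + S) = 12 + 1/(2*S))
J = -13102 (J = 484 - 13586 = -13102)
1/(14*(115 + d(j(6))) + J) = 1/(14*(115 + (12 + (½)/(-4))) - 13102) = 1/(14*(115 + (12 + (½)*(-¼))) - 13102) = 1/(14*(115 + (12 - ⅛)) - 13102) = 1/(14*(115 + 95/8) - 13102) = 1/(14*(1015/8) - 13102) = 1/(7105/4 - 13102) = 1/(-45303/4) = -4/45303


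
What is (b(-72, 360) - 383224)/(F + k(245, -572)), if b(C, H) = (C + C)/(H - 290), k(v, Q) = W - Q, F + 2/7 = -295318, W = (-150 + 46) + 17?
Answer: 13412912/10319165 ≈ 1.2998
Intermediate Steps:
W = -87 (W = -104 + 17 = -87)
F = -2067228/7 (F = -2/7 - 295318 = -2067228/7 ≈ -2.9532e+5)
k(v, Q) = -87 - Q
b(C, H) = 2*C/(-290 + H) (b(C, H) = (2*C)/(-290 + H) = 2*C/(-290 + H))
(b(-72, 360) - 383224)/(F + k(245, -572)) = (2*(-72)/(-290 + 360) - 383224)/(-2067228/7 + (-87 - 1*(-572))) = (2*(-72)/70 - 383224)/(-2067228/7 + (-87 + 572)) = (2*(-72)*(1/70) - 383224)/(-2067228/7 + 485) = (-72/35 - 383224)/(-2063833/7) = -13412912/35*(-7/2063833) = 13412912/10319165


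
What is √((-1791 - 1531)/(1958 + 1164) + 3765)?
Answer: 4*√573228859/1561 ≈ 61.351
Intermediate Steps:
√((-1791 - 1531)/(1958 + 1164) + 3765) = √(-3322/3122 + 3765) = √(-3322*1/3122 + 3765) = √(-1661/1561 + 3765) = √(5875504/1561) = 4*√573228859/1561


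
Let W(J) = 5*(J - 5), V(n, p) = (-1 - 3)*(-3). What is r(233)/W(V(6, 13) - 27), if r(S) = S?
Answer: -233/100 ≈ -2.3300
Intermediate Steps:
V(n, p) = 12 (V(n, p) = -4*(-3) = 12)
W(J) = -25 + 5*J (W(J) = 5*(-5 + J) = -25 + 5*J)
r(233)/W(V(6, 13) - 27) = 233/(-25 + 5*(12 - 27)) = 233/(-25 + 5*(-15)) = 233/(-25 - 75) = 233/(-100) = 233*(-1/100) = -233/100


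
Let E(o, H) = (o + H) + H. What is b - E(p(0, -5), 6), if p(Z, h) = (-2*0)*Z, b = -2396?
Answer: -2408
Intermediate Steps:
p(Z, h) = 0 (p(Z, h) = 0*Z = 0)
E(o, H) = o + 2*H (E(o, H) = (H + o) + H = o + 2*H)
b - E(p(0, -5), 6) = -2396 - (0 + 2*6) = -2396 - (0 + 12) = -2396 - 1*12 = -2396 - 12 = -2408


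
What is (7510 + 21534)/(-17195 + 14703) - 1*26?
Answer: -23459/623 ≈ -37.655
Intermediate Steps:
(7510 + 21534)/(-17195 + 14703) - 1*26 = 29044/(-2492) - 26 = 29044*(-1/2492) - 26 = -7261/623 - 26 = -23459/623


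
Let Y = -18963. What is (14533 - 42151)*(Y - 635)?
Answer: 541257564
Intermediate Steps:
(14533 - 42151)*(Y - 635) = (14533 - 42151)*(-18963 - 635) = -27618*(-19598) = 541257564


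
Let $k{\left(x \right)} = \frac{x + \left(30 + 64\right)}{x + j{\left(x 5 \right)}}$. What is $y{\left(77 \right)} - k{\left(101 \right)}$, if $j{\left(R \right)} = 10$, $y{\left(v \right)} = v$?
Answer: $\frac{2784}{37} \approx 75.243$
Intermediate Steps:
$k{\left(x \right)} = \frac{94 + x}{10 + x}$ ($k{\left(x \right)} = \frac{x + \left(30 + 64\right)}{x + 10} = \frac{x + 94}{10 + x} = \frac{94 + x}{10 + x}$)
$y{\left(77 \right)} - k{\left(101 \right)} = 77 - \frac{94 + 101}{10 + 101} = 77 - \frac{1}{111} \cdot 195 = 77 - \frac{65}{37} = \frac{2784}{37}$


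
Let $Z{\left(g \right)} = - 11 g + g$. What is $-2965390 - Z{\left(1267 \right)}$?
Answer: $-2952720$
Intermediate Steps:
$Z{\left(g \right)} = - 10 g$
$-2965390 - Z{\left(1267 \right)} = -2965390 - \left(-10\right) 1267 = -2965390 - -12670 = -2965390 + 12670 = -2952720$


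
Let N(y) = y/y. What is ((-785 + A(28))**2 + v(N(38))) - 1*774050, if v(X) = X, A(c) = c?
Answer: -201000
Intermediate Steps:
N(y) = 1
((-785 + A(28))**2 + v(N(38))) - 1*774050 = ((-785 + 28)**2 + 1) - 1*774050 = ((-757)**2 + 1) - 774050 = (573049 + 1) - 774050 = 573050 - 774050 = -201000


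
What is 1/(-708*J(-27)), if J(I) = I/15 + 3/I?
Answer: 15/20296 ≈ 0.00073906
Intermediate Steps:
J(I) = 3/I + I/15 (J(I) = I*(1/15) + 3/I = I/15 + 3/I = 3/I + I/15)
1/(-708*J(-27)) = 1/(-708*(3/(-27) + (1/15)*(-27))) = 1/(-708*(3*(-1/27) - 9/5)) = 1/(-708*(-⅑ - 9/5)) = 1/(-708*(-86/45)) = 1/(20296/15) = 15/20296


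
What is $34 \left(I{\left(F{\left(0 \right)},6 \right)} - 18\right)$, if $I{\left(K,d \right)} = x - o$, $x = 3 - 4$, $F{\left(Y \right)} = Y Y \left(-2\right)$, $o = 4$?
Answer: $-782$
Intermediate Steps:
$F{\left(Y \right)} = - 2 Y^{2}$ ($F{\left(Y \right)} = Y^{2} \left(-2\right) = - 2 Y^{2}$)
$x = -1$
$I{\left(K,d \right)} = -5$ ($I{\left(K,d \right)} = -1 - 4 = -5$)
$34 \left(I{\left(F{\left(0 \right)},6 \right)} - 18\right) = 34 \left(-5 - 18\right) = 34 \left(-23\right) = -782$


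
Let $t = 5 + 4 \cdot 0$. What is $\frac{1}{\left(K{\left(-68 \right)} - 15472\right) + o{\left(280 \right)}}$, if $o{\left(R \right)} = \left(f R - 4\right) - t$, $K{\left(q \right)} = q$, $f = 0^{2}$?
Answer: $- \frac{1}{15549} \approx -6.4313 \cdot 10^{-5}$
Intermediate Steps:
$f = 0$
$t = 5$ ($t = 5 + 0 = 5$)
$o{\left(R \right)} = -9$ ($o{\left(R \right)} = \left(0 R - 4\right) - 5 = \left(0 - 4\right) - 5 = -4 - 5 = -9$)
$\frac{1}{\left(K{\left(-68 \right)} - 15472\right) + o{\left(280 \right)}} = \frac{1}{\left(-68 - 15472\right) - 9} = \frac{1}{-15540 - 9} = \frac{1}{-15549} = - \frac{1}{15549}$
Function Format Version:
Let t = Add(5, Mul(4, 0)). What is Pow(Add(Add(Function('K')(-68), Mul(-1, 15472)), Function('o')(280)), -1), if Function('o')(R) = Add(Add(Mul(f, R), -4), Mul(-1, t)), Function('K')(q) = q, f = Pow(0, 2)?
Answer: Rational(-1, 15549) ≈ -6.4313e-5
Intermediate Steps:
f = 0
t = 5 (t = Add(5, 0) = 5)
Function('o')(R) = -9 (Function('o')(R) = Add(Add(Mul(0, R), -4), Mul(-1, 5)) = Add(Add(0, -4), -5) = Add(-4, -5) = -9)
Pow(Add(Add(Function('K')(-68), Mul(-1, 15472)), Function('o')(280)), -1) = Pow(Add(Add(-68, Mul(-1, 15472)), -9), -1) = Pow(Add(Add(-68, -15472), -9), -1) = Pow(Add(-15540, -9), -1) = Pow(-15549, -1) = Rational(-1, 15549)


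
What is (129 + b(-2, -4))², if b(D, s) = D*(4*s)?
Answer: 25921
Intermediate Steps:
b(D, s) = 4*D*s
(129 + b(-2, -4))² = (129 + 4*(-2)*(-4))² = (129 + 32)² = 161² = 25921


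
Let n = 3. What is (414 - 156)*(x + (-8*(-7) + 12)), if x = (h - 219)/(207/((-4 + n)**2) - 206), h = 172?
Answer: 5418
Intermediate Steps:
x = -47 (x = (172 - 219)/(207/((-4 + 3)**2) - 206) = -47/(207/((-1)**2) - 206) = -47/(207/1 - 206) = -47/(207*1 - 206) = -47/(207 - 206) = -47/1 = -47*1 = -47)
(414 - 156)*(x + (-8*(-7) + 12)) = (414 - 156)*(-47 + (-8*(-7) + 12)) = 258*(-47 + (56 + 12)) = 258*(-47 + 68) = 258*21 = 5418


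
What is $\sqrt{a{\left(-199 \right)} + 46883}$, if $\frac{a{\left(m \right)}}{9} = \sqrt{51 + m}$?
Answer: $\sqrt{46883 + 18 i \sqrt{37}} \approx 216.52 + 0.2528 i$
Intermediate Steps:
$a{\left(m \right)} = 9 \sqrt{51 + m}$
$\sqrt{a{\left(-199 \right)} + 46883} = \sqrt{9 \sqrt{51 - 199} + 46883} = \sqrt{9 \sqrt{-148} + 46883} = \sqrt{9 \cdot 2 i \sqrt{37} + 46883} = \sqrt{18 i \sqrt{37} + 46883} = \sqrt{46883 + 18 i \sqrt{37}}$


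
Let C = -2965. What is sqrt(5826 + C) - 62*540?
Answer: -33480 + sqrt(2861) ≈ -33427.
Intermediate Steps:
sqrt(5826 + C) - 62*540 = sqrt(5826 - 2965) - 62*540 = sqrt(2861) - 33480 = -33480 + sqrt(2861)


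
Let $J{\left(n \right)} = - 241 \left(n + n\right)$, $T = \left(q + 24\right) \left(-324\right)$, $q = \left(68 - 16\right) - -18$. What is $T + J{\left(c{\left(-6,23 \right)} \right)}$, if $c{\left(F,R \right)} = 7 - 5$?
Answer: $-31420$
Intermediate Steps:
$q = 70$ ($q = 52 + 18 = 70$)
$T = -30456$ ($T = \left(70 + 24\right) \left(-324\right) = 94 \left(-324\right) = -30456$)
$c{\left(F,R \right)} = 2$
$J{\left(n \right)} = - 482 n$ ($J{\left(n \right)} = - 241 \cdot 2 n = - 482 n$)
$T + J{\left(c{\left(-6,23 \right)} \right)} = -30456 - 964 = -31420$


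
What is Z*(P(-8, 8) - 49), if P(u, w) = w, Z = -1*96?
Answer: 3936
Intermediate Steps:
Z = -96
Z*(P(-8, 8) - 49) = -96*(8 - 49) = -96*(-41) = 3936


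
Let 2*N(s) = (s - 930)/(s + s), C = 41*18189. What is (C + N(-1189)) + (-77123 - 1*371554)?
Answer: 1412876551/4756 ≈ 2.9707e+5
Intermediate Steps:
C = 745749
N(s) = (-930 + s)/(4*s) (N(s) = ((s - 930)/(s + s))/2 = ((-930 + s)/((2*s)))/2 = ((-930 + s)*(1/(2*s)))/2 = ((-930 + s)/(2*s))/2 = (-930 + s)/(4*s))
(C + N(-1189)) + (-77123 - 1*371554) = (745749 + (1/4)*(-930 - 1189)/(-1189)) + (-77123 - 1*371554) = (745749 + (1/4)*(-1/1189)*(-2119)) + (-77123 - 371554) = (745749 + 2119/4756) - 448677 = 3546784363/4756 - 448677 = 1412876551/4756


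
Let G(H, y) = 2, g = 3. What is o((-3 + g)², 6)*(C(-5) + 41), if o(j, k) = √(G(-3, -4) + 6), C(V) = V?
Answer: 72*√2 ≈ 101.82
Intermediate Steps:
o(j, k) = 2*√2 (o(j, k) = √(2 + 6) = √8 = 2*√2)
o((-3 + g)², 6)*(C(-5) + 41) = (2*√2)*(-5 + 41) = (2*√2)*36 = 72*√2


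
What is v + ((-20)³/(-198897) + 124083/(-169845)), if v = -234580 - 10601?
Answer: -2760881579345372/11260553655 ≈ -2.4518e+5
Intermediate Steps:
v = -245181
v + ((-20)³/(-198897) + 124083/(-169845)) = -245181 + ((-20)³/(-198897) + 124083/(-169845)) = -245181 + (-8000*(-1/198897) + 124083*(-1/169845)) = -245181 + (8000/198897 - 41361/56615) = -245181 - 7773658817/11260553655 = -2760881579345372/11260553655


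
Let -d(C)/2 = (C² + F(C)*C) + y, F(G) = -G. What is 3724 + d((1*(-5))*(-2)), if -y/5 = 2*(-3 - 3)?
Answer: 3604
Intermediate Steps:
y = 60 (y = -10*(-3 - 3) = -10*(-6) = -5*(-12) = 60)
d(C) = -120 (d(C) = -2*((C² + (-C)*C) + 60) = -2*((C² - C²) + 60) = -2*(0 + 60) = -2*60 = -120)
3724 + d((1*(-5))*(-2)) = 3724 - 120 = 3604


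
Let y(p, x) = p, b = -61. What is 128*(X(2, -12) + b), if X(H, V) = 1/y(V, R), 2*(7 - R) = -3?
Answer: -23456/3 ≈ -7818.7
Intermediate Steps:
R = 17/2 (R = 7 - 1/2*(-3) = 7 + 3/2 = 17/2 ≈ 8.5000)
X(H, V) = 1/V
128*(X(2, -12) + b) = 128*(1/(-12) - 61) = 128*(-1/12 - 61) = 128*(-733/12) = -23456/3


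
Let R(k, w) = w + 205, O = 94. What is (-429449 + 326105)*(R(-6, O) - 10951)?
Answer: 1100820288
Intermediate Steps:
R(k, w) = 205 + w
(-429449 + 326105)*(R(-6, O) - 10951) = (-429449 + 326105)*((205 + 94) - 10951) = -103344*(299 - 10951) = -103344*(-10652) = 1100820288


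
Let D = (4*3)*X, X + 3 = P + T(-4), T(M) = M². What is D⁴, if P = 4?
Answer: 1731891456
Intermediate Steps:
X = 17 (X = -3 + (4 + (-4)²) = -3 + (4 + 16) = -3 + 20 = 17)
D = 204 (D = (4*3)*17 = 12*17 = 204)
D⁴ = 204⁴ = 1731891456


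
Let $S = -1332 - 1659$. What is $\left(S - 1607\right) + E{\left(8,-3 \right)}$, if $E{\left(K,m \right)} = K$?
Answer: $-4590$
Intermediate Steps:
$S = -2991$ ($S = -1332 - 1659 = -2991$)
$\left(S - 1607\right) + E{\left(8,-3 \right)} = \left(-2991 - 1607\right) + 8 = -4598 + 8 = -4590$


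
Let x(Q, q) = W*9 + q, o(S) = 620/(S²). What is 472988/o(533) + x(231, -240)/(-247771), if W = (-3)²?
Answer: 8323289929924538/38404505 ≈ 2.1673e+8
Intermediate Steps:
W = 9
o(S) = 620/S²
x(Q, q) = 81 + q (x(Q, q) = 9*9 + q = 81 + q)
472988/o(533) + x(231, -240)/(-247771) = 472988/((620/533²)) + (81 - 240)/(-247771) = 472988/((620*(1/284089))) - 159*(-1/247771) = 472988/(620/284089) + 159/247771 = 472988*(284089/620) + 159/247771 = 33592671983/155 + 159/247771 = 8323289929924538/38404505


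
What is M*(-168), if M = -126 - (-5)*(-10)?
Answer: 29568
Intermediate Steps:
M = -176 (M = -126 - 1*50 = -126 - 50 = -176)
M*(-168) = -176*(-168) = 29568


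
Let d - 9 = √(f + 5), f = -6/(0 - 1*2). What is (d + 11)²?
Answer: 408 + 80*√2 ≈ 521.14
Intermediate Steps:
f = 3 (f = -6/(0 - 2) = -6/(-2) = -6*(-½) = 3)
d = 9 + 2*√2 (d = 9 + √(3 + 5) = 9 + √8 = 9 + 2*√2 ≈ 11.828)
(d + 11)² = ((9 + 2*√2) + 11)² = (20 + 2*√2)²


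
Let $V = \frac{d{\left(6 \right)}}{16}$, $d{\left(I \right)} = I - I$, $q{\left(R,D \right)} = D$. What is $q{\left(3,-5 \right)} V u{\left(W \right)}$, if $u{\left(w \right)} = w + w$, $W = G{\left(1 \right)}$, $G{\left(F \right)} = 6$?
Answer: $0$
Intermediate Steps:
$W = 6$
$u{\left(w \right)} = 2 w$
$d{\left(I \right)} = 0$
$V = 0$ ($V = \frac{0}{16} = 0 \cdot \frac{1}{16} = 0$)
$q{\left(3,-5 \right)} V u{\left(W \right)} = \left(-5\right) 0 \cdot 2 \cdot 6 = 0 \cdot 12 = 0$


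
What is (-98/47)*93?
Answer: -9114/47 ≈ -193.91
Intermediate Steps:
(-98/47)*93 = ((1/47)*(-98))*93 = -98/47*93 = -9114/47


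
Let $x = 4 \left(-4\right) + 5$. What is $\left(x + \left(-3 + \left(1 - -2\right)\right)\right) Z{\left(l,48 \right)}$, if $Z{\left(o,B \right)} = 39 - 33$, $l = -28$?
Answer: $-66$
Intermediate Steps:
$x = -11$ ($x = -16 + 5 = -11$)
$Z{\left(o,B \right)} = 6$
$\left(x + \left(-3 + \left(1 - -2\right)\right)\right) Z{\left(l,48 \right)} = \left(-11 + \left(-3 + \left(1 - -2\right)\right)\right) 6 = \left(-11 + \left(-3 + \left(1 + 2\right)\right)\right) 6 = \left(-11 + \left(-3 + 3\right)\right) 6 = \left(-11 + 0\right) 6 = \left(-11\right) 6 = -66$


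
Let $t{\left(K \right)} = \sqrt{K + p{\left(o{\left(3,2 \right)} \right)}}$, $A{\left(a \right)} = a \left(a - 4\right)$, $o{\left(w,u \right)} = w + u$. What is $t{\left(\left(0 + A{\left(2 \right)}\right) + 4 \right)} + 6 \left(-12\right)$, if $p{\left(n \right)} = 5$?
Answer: $-72 + \sqrt{5} \approx -69.764$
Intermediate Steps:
$o{\left(w,u \right)} = u + w$
$A{\left(a \right)} = a \left(-4 + a\right)$
$t{\left(K \right)} = \sqrt{5 + K}$ ($t{\left(K \right)} = \sqrt{K + 5} = \sqrt{5 + K}$)
$t{\left(\left(0 + A{\left(2 \right)}\right) + 4 \right)} + 6 \left(-12\right) = \sqrt{5 + \left(\left(0 + 2 \left(-4 + 2\right)\right) + 4\right)} + 6 \left(-12\right) = \sqrt{5 + \left(\left(0 + 2 \left(-2\right)\right) + 4\right)} - 72 = \sqrt{5 + \left(\left(0 - 4\right) + 4\right)} - 72 = \sqrt{5 + \left(-4 + 4\right)} - 72 = \sqrt{5 + 0} - 72 = \sqrt{5} - 72 = -72 + \sqrt{5}$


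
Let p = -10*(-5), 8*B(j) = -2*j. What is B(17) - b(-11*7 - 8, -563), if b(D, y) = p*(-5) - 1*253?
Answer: 1995/4 ≈ 498.75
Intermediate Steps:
B(j) = -j/4 (B(j) = (-2*j)/8 = -j/4)
p = 50
b(D, y) = -503 (b(D, y) = 50*(-5) - 1*253 = -250 - 253 = -503)
B(17) - b(-11*7 - 8, -563) = -1/4*17 - 1*(-503) = -17/4 + 503 = 1995/4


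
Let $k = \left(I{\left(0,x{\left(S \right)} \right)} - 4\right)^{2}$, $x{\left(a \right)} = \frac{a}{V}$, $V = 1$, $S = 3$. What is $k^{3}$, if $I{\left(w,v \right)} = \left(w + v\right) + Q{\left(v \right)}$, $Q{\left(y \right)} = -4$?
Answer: $15625$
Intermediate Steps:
$x{\left(a \right)} = a$ ($x{\left(a \right)} = \frac{a}{1} = a 1 = a$)
$I{\left(w,v \right)} = -4 + v + w$ ($I{\left(w,v \right)} = \left(w + v\right) - 4 = \left(v + w\right) - 4 = -4 + v + w$)
$k = 25$ ($k = \left(\left(-4 + 3 + 0\right) - 4\right)^{2} = \left(-1 - 4\right)^{2} = \left(-5\right)^{2} = 25$)
$k^{3} = 25^{3} = 15625$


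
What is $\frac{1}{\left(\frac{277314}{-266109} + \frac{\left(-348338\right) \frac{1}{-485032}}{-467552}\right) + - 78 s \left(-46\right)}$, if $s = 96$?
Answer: $\frac{10057930348320896}{3464423511165317844185} \approx 2.9032 \cdot 10^{-6}$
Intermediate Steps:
$\frac{1}{\left(\frac{277314}{-266109} + \frac{\left(-348338\right) \frac{1}{-485032}}{-467552}\right) + - 78 s \left(-46\right)} = \frac{1}{\left(\frac{277314}{-266109} + \frac{\left(-348338\right) \frac{1}{-485032}}{-467552}\right) + \left(-78\right) 96 \left(-46\right)} = \frac{1}{\left(277314 \left(- \frac{1}{266109}\right) + \left(-348338\right) \left(- \frac{1}{485032}\right) \left(- \frac{1}{467552}\right)\right) - -344448} = \frac{1}{\left(- \frac{92438}{88703} + \frac{174169}{242516} \left(- \frac{1}{467552}\right)\right) + 344448} = \frac{1}{\left(- \frac{92438}{88703} - \frac{174169}{113388840832}\right) + 344448} = \frac{1}{- \frac{10481453118141223}{10057930348320896} + 344448} = \frac{1}{\frac{3464423511165317844185}{10057930348320896}} = \frac{10057930348320896}{3464423511165317844185}$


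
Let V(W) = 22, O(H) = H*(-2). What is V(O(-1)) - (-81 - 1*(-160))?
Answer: -57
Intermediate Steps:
O(H) = -2*H
V(O(-1)) - (-81 - 1*(-160)) = 22 - (-81 - 1*(-160)) = 22 - (-81 + 160) = 22 - 1*79 = 22 - 79 = -57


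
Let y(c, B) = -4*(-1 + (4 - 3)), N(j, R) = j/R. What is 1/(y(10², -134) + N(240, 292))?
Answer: 73/60 ≈ 1.2167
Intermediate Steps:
y(c, B) = 0 (y(c, B) = -4*(-1 + 1) = -4*0 = 0)
1/(y(10², -134) + N(240, 292)) = 1/(0 + 240/292) = 1/(0 + 240*(1/292)) = 1/(0 + 60/73) = 1/(60/73) = 73/60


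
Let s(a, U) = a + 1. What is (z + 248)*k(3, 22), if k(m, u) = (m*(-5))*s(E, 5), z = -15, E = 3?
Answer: -13980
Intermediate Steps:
s(a, U) = 1 + a
k(m, u) = -20*m (k(m, u) = (m*(-5))*(1 + 3) = -5*m*4 = -20*m)
(z + 248)*k(3, 22) = (-15 + 248)*(-20*3) = 233*(-60) = -13980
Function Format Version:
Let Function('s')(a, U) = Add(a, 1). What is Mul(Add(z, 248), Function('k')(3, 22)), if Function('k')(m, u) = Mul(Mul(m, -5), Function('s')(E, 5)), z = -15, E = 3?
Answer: -13980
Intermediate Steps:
Function('s')(a, U) = Add(1, a)
Function('k')(m, u) = Mul(-20, m) (Function('k')(m, u) = Mul(Mul(m, -5), Add(1, 3)) = Mul(Mul(-5, m), 4) = Mul(-20, m))
Mul(Add(z, 248), Function('k')(3, 22)) = Mul(Add(-15, 248), Mul(-20, 3)) = Mul(233, -60) = -13980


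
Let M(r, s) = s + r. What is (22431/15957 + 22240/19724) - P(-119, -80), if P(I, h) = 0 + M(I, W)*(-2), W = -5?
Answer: -6438098545/26227989 ≈ -245.47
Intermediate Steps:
M(r, s) = r + s
P(I, h) = 10 - 2*I (P(I, h) = 0 + (I - 5)*(-2) = 0 + (-5 + I)*(-2) = 0 + (10 - 2*I) = 10 - 2*I)
(22431/15957 + 22240/19724) - P(-119, -80) = (22431/15957 + 22240/19724) - (10 - 2*(-119)) = (22431*(1/15957) + 22240*(1/19724)) - (10 + 238) = (7477/5319 + 5560/4931) - 1*248 = 66442727/26227989 - 248 = -6438098545/26227989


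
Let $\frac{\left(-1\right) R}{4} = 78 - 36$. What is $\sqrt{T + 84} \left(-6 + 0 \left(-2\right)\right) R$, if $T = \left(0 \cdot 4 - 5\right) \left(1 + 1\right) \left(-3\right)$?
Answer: $1008 \sqrt{114} \approx 10763.0$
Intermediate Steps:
$R = -168$ ($R = - 4 \left(78 - 36\right) = \left(-4\right) 42 = -168$)
$T = 30$ ($T = \left(0 - 5\right) 2 \left(-3\right) = \left(-5\right) \left(-6\right) = 30$)
$\sqrt{T + 84} \left(-6 + 0 \left(-2\right)\right) R = \sqrt{30 + 84} \left(-6 + 0 \left(-2\right)\right) \left(-168\right) = \sqrt{114} \left(-6 + 0\right) \left(-168\right) = \sqrt{114} \left(-6\right) \left(-168\right) = - 6 \sqrt{114} \left(-168\right) = 1008 \sqrt{114}$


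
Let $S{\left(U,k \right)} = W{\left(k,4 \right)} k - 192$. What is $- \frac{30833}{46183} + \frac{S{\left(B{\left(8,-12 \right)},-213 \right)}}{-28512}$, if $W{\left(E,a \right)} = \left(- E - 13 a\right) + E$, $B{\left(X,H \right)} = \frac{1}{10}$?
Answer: $- \frac{115147189}{109730808} \approx -1.0494$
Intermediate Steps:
$B{\left(X,H \right)} = \frac{1}{10}$
$W{\left(E,a \right)} = - 13 a$
$S{\left(U,k \right)} = -192 - 52 k$ ($S{\left(U,k \right)} = \left(-13\right) 4 k - 192 = - 52 k - 192 = -192 - 52 k$)
$- \frac{30833}{46183} + \frac{S{\left(B{\left(8,-12 \right)},-213 \right)}}{-28512} = - \frac{30833}{46183} + \frac{-192 - -11076}{-28512} = \left(-30833\right) \frac{1}{46183} + \left(-192 + 11076\right) \left(- \frac{1}{28512}\right) = - \frac{30833}{46183} + 10884 \left(- \frac{1}{28512}\right) = - \frac{30833}{46183} - \frac{907}{2376} = - \frac{115147189}{109730808}$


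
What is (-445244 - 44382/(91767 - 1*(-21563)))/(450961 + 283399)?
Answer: -25229773451/41612509400 ≈ -0.60630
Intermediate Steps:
(-445244 - 44382/(91767 - 1*(-21563)))/(450961 + 283399) = (-445244 - 44382/(91767 + 21563))/734360 = (-445244 - 44382/113330)*(1/734360) = (-445244 - 44382*1/113330)*(1/734360) = (-445244 - 22191/56665)*(1/734360) = -25229773451/56665*1/734360 = -25229773451/41612509400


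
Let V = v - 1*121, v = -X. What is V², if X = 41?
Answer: 26244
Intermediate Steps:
v = -41 (v = -1*41 = -41)
V = -162 (V = -41 - 1*121 = -41 - 121 = -162)
V² = (-162)² = 26244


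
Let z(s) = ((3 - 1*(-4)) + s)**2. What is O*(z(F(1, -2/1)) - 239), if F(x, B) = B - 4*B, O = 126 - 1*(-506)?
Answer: -44240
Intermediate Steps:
O = 632 (O = 126 + 506 = 632)
F(x, B) = -3*B
z(s) = (7 + s)**2 (z(s) = ((3 + 4) + s)**2 = (7 + s)**2)
O*(z(F(1, -2/1)) - 239) = 632*((7 - (-6)/1)**2 - 239) = 632*((7 - (-6))**2 - 239) = 632*((7 - 3*(-2))**2 - 239) = 632*((7 + 6)**2 - 239) = 632*(13**2 - 239) = 632*(169 - 239) = 632*(-70) = -44240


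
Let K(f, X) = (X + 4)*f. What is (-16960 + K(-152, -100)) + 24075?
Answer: 21707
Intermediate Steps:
K(f, X) = f*(4 + X) (K(f, X) = (4 + X)*f = f*(4 + X))
(-16960 + K(-152, -100)) + 24075 = (-16960 - 152*(4 - 100)) + 24075 = (-16960 - 152*(-96)) + 24075 = (-16960 + 14592) + 24075 = -2368 + 24075 = 21707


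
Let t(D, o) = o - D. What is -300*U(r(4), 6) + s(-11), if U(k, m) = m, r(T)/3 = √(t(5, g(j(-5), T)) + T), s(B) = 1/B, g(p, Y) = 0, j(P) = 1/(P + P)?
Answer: -19801/11 ≈ -1800.1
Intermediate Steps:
j(P) = 1/(2*P)
r(T) = 3*√(-5 + T) (r(T) = 3*√((0 - 1*5) + T) = 3*√((0 - 5) + T) = 3*√(-5 + T))
-300*U(r(4), 6) + s(-11) = -300*6 + 1/(-11) = -1800 - 1/11 = -19801/11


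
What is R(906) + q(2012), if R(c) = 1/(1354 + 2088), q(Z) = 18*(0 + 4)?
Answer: 247825/3442 ≈ 72.000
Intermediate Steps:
q(Z) = 72 (q(Z) = 18*4 = 72)
R(c) = 1/3442
R(906) + q(2012) = 1/3442 + 72 = 247825/3442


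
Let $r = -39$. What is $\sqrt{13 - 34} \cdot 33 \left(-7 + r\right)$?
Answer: $- 1518 i \sqrt{21} \approx - 6956.4 i$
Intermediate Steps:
$\sqrt{13 - 34} \cdot 33 \left(-7 + r\right) = \sqrt{13 - 34} \cdot 33 \left(-7 - 39\right) = \sqrt{-21} \cdot 33 \left(-46\right) = i \sqrt{21} \cdot 33 \left(-46\right) = 33 i \sqrt{21} \left(-46\right) = - 1518 i \sqrt{21}$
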